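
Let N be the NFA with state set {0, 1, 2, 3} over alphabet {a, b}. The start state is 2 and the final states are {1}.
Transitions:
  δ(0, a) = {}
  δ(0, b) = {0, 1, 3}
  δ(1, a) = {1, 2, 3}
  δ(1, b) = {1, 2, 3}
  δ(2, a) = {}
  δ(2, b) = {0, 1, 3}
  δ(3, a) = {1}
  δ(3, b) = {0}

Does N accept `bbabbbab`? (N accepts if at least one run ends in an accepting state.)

Start: {2}
read b: {0, 1, 3}
read b: {0, 1, 2, 3}
read a: {1, 2, 3}
read b: {0, 1, 2, 3}
read b: {0, 1, 2, 3}
read b: {0, 1, 2, 3}
read a: {1, 2, 3}
read b: {0, 1, 2, 3}
Reachable ∩ accepting = {1} — nonempty.

accepted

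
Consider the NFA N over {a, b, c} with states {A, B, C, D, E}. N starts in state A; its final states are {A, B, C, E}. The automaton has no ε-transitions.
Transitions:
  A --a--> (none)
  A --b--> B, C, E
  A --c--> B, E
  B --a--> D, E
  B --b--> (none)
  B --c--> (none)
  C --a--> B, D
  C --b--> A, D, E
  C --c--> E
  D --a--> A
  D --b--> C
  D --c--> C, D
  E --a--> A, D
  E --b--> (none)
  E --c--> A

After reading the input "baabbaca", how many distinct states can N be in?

Start: {A}
read b: {B, C, E}
read a: {A, B, D, E}
read a: {A, D, E}
read b: {B, C, E}
read b: {A, D, E}
read a: {A, D}
read c: {B, C, D, E}
read a: {A, B, D, E}
Final reachable set {A, B, D, E} has 4 states.

4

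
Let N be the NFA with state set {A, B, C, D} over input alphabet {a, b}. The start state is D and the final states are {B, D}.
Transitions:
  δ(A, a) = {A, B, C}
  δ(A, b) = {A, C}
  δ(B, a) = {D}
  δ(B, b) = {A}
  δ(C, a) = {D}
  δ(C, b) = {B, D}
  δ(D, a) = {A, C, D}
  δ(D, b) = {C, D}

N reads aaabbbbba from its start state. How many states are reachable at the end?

Start: {D}
read a: {A, C, D}
read a: {A, B, C, D}
read a: {A, B, C, D}
read b: {A, B, C, D}
read b: {A, B, C, D}
read b: {A, B, C, D}
read b: {A, B, C, D}
read b: {A, B, C, D}
read a: {A, B, C, D}
Final reachable set {A, B, C, D} has 4 states.

4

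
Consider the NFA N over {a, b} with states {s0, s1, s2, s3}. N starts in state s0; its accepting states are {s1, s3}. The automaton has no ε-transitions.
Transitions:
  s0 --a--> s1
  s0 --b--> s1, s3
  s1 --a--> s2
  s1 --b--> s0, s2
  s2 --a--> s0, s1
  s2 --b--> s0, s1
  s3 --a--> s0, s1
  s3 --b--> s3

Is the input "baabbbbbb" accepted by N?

accepted

Start: {s0}
read b: {s1, s3}
read a: {s0, s1, s2}
read a: {s0, s1, s2}
read b: {s0, s1, s2, s3}
read b: {s0, s1, s2, s3}
read b: {s0, s1, s2, s3}
read b: {s0, s1, s2, s3}
read b: {s0, s1, s2, s3}
read b: {s0, s1, s2, s3}
Reachable ∩ accepting = {s1, s3} — nonempty.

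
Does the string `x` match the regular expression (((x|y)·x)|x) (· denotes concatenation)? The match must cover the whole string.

The right alternative x matches x.

yes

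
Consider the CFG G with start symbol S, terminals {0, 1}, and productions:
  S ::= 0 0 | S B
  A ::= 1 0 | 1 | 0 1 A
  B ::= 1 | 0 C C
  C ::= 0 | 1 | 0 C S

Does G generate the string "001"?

S ⇒ SB ⇒ 00B ⇒ 001

yes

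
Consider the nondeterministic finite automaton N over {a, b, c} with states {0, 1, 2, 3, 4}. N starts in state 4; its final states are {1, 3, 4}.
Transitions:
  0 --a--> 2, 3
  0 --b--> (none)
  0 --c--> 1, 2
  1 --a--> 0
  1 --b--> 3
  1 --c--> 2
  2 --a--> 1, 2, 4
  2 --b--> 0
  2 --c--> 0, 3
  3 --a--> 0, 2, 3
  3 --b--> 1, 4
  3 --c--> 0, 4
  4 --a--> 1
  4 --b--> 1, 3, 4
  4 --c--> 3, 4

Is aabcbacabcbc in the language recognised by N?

Start: {4}
read a: {1}
read a: {0}
read b: {}
The reachable set is empty and stays empty for the remaining 9 symbols.
Reachable ∩ accepting = {} — empty.

rejected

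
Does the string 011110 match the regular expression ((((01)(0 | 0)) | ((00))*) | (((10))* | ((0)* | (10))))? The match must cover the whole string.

Neither (((01)(0|0))|((00))*) nor (((10))*|((0)*|(10))) matches 011110.

no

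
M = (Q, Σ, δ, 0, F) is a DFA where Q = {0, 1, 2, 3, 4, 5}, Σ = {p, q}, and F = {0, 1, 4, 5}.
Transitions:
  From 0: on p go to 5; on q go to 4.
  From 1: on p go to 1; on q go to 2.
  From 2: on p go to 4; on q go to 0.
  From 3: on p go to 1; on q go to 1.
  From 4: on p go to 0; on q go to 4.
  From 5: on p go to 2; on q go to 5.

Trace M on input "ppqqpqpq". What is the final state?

0 --p--> 5
5 --p--> 2
2 --q--> 0
0 --q--> 4
4 --p--> 0
0 --q--> 4
4 --p--> 0
0 --q--> 4

4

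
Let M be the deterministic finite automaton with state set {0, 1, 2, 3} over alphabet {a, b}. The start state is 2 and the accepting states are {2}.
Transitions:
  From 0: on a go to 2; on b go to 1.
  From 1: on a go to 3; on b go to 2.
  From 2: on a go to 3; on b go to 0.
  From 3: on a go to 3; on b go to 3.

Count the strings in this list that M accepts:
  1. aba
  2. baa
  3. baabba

aba: rejected
baa: rejected
baabba: rejected

0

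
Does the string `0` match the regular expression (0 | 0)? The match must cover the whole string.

The left alternative 0 matches 0.

yes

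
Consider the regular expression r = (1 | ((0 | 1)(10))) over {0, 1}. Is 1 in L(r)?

yes

The left alternative 1 matches 1.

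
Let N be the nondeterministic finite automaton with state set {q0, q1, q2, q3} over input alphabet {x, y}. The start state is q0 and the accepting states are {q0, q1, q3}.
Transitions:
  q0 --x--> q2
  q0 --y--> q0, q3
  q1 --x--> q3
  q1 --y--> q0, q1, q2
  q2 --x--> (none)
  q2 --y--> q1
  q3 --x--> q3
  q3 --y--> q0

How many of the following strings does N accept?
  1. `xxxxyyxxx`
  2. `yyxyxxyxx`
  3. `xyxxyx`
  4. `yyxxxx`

1

`xxxxyyxxx`: rejected
`yyxyxxyxx`: rejected
`xyxxyx`: rejected
`yyxxxx`: accepted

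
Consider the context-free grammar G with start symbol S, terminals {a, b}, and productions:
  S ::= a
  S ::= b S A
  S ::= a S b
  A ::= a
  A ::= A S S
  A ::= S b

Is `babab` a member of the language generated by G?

no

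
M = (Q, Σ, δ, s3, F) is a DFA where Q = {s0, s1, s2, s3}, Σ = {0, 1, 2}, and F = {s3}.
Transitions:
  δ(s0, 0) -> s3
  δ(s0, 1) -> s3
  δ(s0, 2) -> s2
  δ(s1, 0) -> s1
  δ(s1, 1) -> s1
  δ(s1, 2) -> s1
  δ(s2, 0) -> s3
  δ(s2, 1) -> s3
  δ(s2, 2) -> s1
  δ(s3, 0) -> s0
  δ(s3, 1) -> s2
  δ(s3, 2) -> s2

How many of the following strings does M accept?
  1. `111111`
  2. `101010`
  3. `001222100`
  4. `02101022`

`111111`: accepted
`101010`: accepted
`001222100`: rejected
`02101022`: rejected

2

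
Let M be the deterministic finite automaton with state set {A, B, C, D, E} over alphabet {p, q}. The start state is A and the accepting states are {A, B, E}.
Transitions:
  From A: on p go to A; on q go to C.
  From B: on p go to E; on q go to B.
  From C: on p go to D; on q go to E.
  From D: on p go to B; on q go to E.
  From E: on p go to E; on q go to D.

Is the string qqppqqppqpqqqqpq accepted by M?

rejected

A --q--> C
C --q--> E
E --p--> E
E --p--> E
E --q--> D
D --q--> E
E --p--> E
E --p--> E
E --q--> D
D --p--> B
B --q--> B
B --q--> B
B --q--> B
B --q--> B
B --p--> E
E --q--> D
End in state D, which is not an accepting state.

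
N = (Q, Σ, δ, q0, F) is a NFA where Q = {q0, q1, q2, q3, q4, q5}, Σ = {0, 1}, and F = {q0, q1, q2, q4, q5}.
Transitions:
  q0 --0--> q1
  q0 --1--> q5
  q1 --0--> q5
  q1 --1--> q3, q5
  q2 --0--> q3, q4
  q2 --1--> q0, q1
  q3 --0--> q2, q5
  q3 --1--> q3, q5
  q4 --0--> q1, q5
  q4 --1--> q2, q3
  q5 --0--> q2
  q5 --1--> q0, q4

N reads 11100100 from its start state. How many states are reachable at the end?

Start: {q0}
read 1: {q5}
read 1: {q0, q4}
read 1: {q2, q3, q5}
read 0: {q2, q3, q4, q5}
read 0: {q1, q2, q3, q4, q5}
read 1: {q0, q1, q2, q3, q4, q5}
read 0: {q1, q2, q3, q4, q5}
read 0: {q1, q2, q3, q4, q5}
Final reachable set {q1, q2, q3, q4, q5} has 5 states.

5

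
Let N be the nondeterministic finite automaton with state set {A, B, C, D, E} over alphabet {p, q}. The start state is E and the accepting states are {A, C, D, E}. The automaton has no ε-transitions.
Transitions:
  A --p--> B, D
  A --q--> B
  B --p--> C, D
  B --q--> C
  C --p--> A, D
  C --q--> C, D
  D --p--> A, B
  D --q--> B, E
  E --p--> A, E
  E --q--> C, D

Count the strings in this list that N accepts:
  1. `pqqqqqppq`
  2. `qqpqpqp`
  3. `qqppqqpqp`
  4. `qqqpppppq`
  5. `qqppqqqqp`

5

`pqqqqqppq`: accepted
`qqpqpqp`: accepted
`qqppqqpqp`: accepted
`qqqpppppq`: accepted
`qqppqqqqp`: accepted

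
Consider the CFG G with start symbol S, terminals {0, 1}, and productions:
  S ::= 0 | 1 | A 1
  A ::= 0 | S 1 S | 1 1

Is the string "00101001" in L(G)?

no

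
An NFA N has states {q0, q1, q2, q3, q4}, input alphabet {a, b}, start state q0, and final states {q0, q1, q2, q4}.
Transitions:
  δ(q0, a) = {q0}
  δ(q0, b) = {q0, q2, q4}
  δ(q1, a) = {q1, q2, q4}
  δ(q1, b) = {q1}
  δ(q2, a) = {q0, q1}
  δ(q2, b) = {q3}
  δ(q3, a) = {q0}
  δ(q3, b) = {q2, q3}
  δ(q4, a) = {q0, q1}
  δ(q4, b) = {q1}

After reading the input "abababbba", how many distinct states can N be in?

Start: {q0}
read a: {q0}
read b: {q0, q2, q4}
read a: {q0, q1}
read b: {q0, q1, q2, q4}
read a: {q0, q1, q2, q4}
read b: {q0, q1, q2, q3, q4}
read b: {q0, q1, q2, q3, q4}
read b: {q0, q1, q2, q3, q4}
read a: {q0, q1, q2, q4}
Final reachable set {q0, q1, q2, q4} has 4 states.

4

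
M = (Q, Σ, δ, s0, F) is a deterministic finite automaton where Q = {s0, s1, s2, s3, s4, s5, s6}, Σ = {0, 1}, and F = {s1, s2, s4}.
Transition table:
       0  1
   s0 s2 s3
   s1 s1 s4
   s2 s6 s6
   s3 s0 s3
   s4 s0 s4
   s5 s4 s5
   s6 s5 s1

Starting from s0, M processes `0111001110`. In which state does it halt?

s0

s0 --0--> s2
s2 --1--> s6
s6 --1--> s1
s1 --1--> s4
s4 --0--> s0
s0 --0--> s2
s2 --1--> s6
s6 --1--> s1
s1 --1--> s4
s4 --0--> s0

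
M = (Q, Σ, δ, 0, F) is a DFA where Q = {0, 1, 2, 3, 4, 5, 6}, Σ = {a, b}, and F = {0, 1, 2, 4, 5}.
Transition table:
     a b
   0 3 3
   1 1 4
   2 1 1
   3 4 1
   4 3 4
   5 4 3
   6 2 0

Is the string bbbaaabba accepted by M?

0 --b--> 3
3 --b--> 1
1 --b--> 4
4 --a--> 3
3 --a--> 4
4 --a--> 3
3 --b--> 1
1 --b--> 4
4 --a--> 3
End in state 3, which is not an accepting state.

rejected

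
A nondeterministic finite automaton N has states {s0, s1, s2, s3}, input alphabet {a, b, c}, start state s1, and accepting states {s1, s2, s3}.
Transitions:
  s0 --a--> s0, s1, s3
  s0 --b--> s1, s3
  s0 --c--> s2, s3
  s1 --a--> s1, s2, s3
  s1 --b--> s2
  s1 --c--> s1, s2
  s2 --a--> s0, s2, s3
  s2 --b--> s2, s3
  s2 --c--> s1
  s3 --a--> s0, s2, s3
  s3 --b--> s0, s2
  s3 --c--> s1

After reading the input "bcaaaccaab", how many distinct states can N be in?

Start: {s1}
read b: {s2}
read c: {s1}
read a: {s1, s2, s3}
read a: {s0, s1, s2, s3}
read a: {s0, s1, s2, s3}
read c: {s1, s2, s3}
read c: {s1, s2}
read a: {s0, s1, s2, s3}
read a: {s0, s1, s2, s3}
read b: {s0, s1, s2, s3}
Final reachable set {s0, s1, s2, s3} has 4 states.

4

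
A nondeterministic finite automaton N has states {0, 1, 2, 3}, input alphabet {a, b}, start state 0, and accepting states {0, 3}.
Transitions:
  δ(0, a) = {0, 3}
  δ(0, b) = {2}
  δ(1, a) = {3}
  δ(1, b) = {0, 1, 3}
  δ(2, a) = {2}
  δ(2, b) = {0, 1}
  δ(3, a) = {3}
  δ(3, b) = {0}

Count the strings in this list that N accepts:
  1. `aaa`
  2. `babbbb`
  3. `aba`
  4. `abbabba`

4

`aaa`: accepted
`babbbb`: accepted
`aba`: accepted
`abbabba`: accepted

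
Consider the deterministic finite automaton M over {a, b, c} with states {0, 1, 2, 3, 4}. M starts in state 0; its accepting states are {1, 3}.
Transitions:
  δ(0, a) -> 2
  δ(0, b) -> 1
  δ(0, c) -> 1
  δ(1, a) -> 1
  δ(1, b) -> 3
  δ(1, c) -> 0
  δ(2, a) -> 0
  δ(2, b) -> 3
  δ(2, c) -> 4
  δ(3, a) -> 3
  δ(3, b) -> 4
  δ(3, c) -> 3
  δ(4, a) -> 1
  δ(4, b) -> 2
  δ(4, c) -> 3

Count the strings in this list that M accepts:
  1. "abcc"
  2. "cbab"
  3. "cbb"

1

"abcc": accepted
"cbab": rejected
"cbb": rejected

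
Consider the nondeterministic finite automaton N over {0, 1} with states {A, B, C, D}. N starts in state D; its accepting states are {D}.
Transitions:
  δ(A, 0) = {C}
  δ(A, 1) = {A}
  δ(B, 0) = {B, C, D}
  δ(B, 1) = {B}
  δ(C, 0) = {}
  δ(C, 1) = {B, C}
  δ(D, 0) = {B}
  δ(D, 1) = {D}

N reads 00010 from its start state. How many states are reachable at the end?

Start: {D}
read 0: {B}
read 0: {B, C, D}
read 0: {B, C, D}
read 1: {B, C, D}
read 0: {B, C, D}
Final reachable set {B, C, D} has 3 states.

3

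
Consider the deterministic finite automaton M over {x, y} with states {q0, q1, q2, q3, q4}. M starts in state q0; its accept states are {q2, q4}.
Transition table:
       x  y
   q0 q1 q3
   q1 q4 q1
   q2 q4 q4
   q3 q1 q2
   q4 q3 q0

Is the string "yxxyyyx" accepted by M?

accepted

q0 --y--> q3
q3 --x--> q1
q1 --x--> q4
q4 --y--> q0
q0 --y--> q3
q3 --y--> q2
q2 --x--> q4
End in state q4, which is an accepting state.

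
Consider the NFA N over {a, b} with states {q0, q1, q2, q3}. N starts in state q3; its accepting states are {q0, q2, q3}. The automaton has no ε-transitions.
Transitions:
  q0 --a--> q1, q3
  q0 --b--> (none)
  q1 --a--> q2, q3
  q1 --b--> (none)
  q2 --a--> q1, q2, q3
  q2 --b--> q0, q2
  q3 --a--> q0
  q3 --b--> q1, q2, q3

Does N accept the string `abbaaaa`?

Start: {q3}
read a: {q0}
read b: {}
The reachable set is empty and stays empty for the remaining 5 symbols.
Reachable ∩ accepting = {} — empty.

rejected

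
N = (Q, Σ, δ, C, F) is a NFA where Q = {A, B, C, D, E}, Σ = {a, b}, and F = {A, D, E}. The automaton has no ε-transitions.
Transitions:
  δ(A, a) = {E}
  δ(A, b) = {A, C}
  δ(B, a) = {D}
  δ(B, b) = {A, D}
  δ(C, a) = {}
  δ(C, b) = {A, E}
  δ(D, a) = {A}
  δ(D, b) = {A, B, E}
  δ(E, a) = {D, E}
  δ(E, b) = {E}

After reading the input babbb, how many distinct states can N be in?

4

Start: {C}
read b: {A, E}
read a: {D, E}
read b: {A, B, E}
read b: {A, C, D, E}
read b: {A, B, C, E}
Final reachable set {A, B, C, E} has 4 states.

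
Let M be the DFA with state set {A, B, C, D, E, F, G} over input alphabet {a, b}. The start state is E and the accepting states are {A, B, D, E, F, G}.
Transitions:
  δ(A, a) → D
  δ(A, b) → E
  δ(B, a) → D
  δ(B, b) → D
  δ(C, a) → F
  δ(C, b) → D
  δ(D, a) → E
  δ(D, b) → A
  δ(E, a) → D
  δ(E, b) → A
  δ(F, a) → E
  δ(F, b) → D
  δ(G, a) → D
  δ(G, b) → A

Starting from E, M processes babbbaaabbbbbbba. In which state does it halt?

D

E --b--> A
A --a--> D
D --b--> A
A --b--> E
E --b--> A
A --a--> D
D --a--> E
E --a--> D
D --b--> A
A --b--> E
E --b--> A
A --b--> E
E --b--> A
A --b--> E
E --b--> A
A --a--> D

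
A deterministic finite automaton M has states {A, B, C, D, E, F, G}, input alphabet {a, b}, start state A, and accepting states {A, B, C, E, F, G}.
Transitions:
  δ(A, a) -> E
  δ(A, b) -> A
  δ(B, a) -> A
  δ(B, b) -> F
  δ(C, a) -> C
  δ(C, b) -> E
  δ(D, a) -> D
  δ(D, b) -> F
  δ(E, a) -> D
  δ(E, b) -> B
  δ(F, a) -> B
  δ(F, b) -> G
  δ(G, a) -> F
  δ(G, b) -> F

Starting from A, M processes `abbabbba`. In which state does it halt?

A --a--> E
E --b--> B
B --b--> F
F --a--> B
B --b--> F
F --b--> G
G --b--> F
F --a--> B

B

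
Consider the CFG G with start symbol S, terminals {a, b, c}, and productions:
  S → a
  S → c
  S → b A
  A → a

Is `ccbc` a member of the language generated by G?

no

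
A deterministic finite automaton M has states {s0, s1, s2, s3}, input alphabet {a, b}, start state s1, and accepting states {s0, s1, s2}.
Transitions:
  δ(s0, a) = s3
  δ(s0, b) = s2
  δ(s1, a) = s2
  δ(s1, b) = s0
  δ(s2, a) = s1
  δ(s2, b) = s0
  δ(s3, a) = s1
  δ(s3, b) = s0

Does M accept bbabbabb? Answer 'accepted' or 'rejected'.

accepted

s1 --b--> s0
s0 --b--> s2
s2 --a--> s1
s1 --b--> s0
s0 --b--> s2
s2 --a--> s1
s1 --b--> s0
s0 --b--> s2
End in state s2, which is an accepting state.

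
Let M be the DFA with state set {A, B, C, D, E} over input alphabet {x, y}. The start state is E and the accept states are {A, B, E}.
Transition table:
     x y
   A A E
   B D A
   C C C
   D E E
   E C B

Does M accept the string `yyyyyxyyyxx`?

E --y--> B
B --y--> A
A --y--> E
E --y--> B
B --y--> A
A --x--> A
A --y--> E
E --y--> B
B --y--> A
A --x--> A
A --x--> A
End in state A, which is an accepting state.

accepted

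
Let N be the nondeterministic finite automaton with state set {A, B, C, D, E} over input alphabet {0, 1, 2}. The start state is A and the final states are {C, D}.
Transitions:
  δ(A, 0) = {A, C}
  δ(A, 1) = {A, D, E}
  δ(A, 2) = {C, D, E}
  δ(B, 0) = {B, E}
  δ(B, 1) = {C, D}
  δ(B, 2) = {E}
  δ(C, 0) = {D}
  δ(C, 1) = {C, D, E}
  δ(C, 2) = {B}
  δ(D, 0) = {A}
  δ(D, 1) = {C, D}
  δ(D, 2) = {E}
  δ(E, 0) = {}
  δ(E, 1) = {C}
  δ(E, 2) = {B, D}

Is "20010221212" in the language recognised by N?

rejected

Start: {A}
read 2: {C, D, E}
read 0: {A, D}
read 0: {A, C}
read 1: {A, C, D, E}
read 0: {A, C, D}
read 2: {B, C, D, E}
read 2: {B, D, E}
read 1: {C, D}
read 2: {B, E}
read 1: {C, D}
read 2: {B, E}
Reachable ∩ accepting = {} — empty.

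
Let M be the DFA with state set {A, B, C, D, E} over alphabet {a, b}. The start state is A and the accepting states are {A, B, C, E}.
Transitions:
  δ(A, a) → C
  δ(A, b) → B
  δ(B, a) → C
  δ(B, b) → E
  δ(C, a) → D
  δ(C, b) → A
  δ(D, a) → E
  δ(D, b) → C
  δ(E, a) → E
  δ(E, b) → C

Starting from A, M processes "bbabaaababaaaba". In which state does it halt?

D

A --b--> B
B --b--> E
E --a--> E
E --b--> C
C --a--> D
D --a--> E
E --a--> E
E --b--> C
C --a--> D
D --b--> C
C --a--> D
D --a--> E
E --a--> E
E --b--> C
C --a--> D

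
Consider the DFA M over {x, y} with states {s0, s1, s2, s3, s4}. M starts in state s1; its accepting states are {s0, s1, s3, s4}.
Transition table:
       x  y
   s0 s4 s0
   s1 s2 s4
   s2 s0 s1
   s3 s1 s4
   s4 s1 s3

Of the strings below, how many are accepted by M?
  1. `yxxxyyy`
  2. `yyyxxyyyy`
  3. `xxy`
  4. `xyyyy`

4

`yxxxyyy`: accepted
`yyyxxyyyy`: accepted
`xxy`: accepted
`xyyyy`: accepted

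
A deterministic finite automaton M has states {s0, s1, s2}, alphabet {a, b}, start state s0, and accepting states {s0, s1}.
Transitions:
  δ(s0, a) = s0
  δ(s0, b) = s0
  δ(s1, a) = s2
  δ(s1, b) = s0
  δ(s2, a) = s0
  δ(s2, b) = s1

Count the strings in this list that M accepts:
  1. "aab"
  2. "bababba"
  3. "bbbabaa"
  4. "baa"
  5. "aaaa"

5

"aab": accepted
"bababba": accepted
"bbbabaa": accepted
"baa": accepted
"aaaa": accepted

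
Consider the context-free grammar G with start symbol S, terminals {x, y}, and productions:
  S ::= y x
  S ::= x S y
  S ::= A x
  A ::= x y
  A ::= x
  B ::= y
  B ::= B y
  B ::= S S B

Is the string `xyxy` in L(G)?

yes

S ⇒ xSy ⇒ xyxy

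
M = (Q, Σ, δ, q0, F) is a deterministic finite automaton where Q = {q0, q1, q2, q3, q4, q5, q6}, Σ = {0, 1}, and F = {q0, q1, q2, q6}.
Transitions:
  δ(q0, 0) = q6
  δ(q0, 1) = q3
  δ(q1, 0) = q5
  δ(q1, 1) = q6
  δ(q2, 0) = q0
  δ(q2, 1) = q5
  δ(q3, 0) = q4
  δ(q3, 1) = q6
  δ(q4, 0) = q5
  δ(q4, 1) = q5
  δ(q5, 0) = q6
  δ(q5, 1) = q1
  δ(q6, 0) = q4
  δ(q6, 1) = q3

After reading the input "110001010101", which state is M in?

q5

q0 --1--> q3
q3 --1--> q6
q6 --0--> q4
q4 --0--> q5
q5 --0--> q6
q6 --1--> q3
q3 --0--> q4
q4 --1--> q5
q5 --0--> q6
q6 --1--> q3
q3 --0--> q4
q4 --1--> q5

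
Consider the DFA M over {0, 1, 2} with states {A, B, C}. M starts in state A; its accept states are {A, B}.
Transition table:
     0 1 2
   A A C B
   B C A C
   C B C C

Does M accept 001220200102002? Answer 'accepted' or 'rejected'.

rejected

A --0--> A
A --0--> A
A --1--> C
C --2--> C
C --2--> C
C --0--> B
B --2--> C
C --0--> B
B --0--> C
C --1--> C
C --0--> B
B --2--> C
C --0--> B
B --0--> C
C --2--> C
End in state C, which is not an accepting state.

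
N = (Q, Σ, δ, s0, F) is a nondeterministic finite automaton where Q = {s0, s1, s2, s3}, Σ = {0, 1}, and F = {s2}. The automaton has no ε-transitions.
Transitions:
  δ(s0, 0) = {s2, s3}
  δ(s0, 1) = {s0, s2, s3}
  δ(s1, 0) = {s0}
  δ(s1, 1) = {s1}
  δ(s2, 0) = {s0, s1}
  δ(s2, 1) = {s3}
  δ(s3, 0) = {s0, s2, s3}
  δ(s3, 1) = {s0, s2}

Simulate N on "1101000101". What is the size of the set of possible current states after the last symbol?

4

Start: {s0}
read 1: {s0, s2, s3}
read 1: {s0, s2, s3}
read 0: {s0, s1, s2, s3}
read 1: {s0, s1, s2, s3}
read 0: {s0, s1, s2, s3}
read 0: {s0, s1, s2, s3}
read 0: {s0, s1, s2, s3}
read 1: {s0, s1, s2, s3}
read 0: {s0, s1, s2, s3}
read 1: {s0, s1, s2, s3}
Final reachable set {s0, s1, s2, s3} has 4 states.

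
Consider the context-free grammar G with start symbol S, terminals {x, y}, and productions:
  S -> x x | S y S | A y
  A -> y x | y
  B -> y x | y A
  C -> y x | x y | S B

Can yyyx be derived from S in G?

no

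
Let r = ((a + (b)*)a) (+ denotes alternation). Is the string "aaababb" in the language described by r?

No split of aaababb into u·v has (a+(b)*) matching u and a matching v.

no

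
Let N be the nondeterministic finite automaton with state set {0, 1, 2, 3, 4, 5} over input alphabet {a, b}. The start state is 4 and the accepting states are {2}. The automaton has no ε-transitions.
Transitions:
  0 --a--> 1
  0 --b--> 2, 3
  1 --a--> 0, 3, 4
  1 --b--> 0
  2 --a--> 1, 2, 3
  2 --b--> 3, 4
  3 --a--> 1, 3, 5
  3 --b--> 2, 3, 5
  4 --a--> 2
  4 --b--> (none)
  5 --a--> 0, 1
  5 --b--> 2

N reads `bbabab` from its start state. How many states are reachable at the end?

Start: {4}
read b: {}
The reachable set is empty and stays empty for the remaining 5 symbols.
Final reachable set {} has 0 states.

0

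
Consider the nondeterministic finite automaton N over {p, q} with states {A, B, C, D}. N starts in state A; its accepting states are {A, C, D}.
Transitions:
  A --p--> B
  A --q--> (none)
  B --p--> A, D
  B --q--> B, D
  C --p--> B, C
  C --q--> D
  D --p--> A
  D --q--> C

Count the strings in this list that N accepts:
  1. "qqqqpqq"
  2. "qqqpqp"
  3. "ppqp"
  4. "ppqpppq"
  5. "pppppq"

"qqqqpqq": rejected
"qqqpqp": rejected
"ppqp": accepted
"ppqpppq": accepted
"pppppq": accepted

3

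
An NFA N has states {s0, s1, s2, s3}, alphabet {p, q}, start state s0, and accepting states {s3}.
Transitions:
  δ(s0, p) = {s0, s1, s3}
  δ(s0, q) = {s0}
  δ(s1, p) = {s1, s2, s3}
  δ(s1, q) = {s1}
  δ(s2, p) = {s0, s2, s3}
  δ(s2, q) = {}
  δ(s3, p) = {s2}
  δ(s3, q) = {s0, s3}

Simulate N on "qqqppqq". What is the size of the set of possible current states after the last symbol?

3

Start: {s0}
read q: {s0}
read q: {s0}
read q: {s0}
read p: {s0, s1, s3}
read p: {s0, s1, s2, s3}
read q: {s0, s1, s3}
read q: {s0, s1, s3}
Final reachable set {s0, s1, s3} has 3 states.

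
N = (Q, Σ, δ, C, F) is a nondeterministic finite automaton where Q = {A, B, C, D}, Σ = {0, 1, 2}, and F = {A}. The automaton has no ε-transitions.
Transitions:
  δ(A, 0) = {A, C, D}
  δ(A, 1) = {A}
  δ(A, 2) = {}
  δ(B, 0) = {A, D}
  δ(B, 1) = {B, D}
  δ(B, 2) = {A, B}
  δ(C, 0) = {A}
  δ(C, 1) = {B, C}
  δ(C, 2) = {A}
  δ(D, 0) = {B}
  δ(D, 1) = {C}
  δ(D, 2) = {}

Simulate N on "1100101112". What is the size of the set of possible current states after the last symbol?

2

Start: {C}
read 1: {B, C}
read 1: {B, C, D}
read 0: {A, B, D}
read 0: {A, B, C, D}
read 1: {A, B, C, D}
read 0: {A, B, C, D}
read 1: {A, B, C, D}
read 1: {A, B, C, D}
read 1: {A, B, C, D}
read 2: {A, B}
Final reachable set {A, B} has 2 states.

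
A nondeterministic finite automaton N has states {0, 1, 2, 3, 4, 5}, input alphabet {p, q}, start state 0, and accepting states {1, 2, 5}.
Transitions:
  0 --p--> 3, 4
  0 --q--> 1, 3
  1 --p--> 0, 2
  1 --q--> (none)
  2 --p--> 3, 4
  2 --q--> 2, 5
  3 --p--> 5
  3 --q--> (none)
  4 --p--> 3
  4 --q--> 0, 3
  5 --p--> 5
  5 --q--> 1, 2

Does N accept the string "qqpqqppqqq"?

Start: {0}
read q: {1, 3}
read q: {}
The reachable set is empty and stays empty for the remaining 8 symbols.
Reachable ∩ accepting = {} — empty.

rejected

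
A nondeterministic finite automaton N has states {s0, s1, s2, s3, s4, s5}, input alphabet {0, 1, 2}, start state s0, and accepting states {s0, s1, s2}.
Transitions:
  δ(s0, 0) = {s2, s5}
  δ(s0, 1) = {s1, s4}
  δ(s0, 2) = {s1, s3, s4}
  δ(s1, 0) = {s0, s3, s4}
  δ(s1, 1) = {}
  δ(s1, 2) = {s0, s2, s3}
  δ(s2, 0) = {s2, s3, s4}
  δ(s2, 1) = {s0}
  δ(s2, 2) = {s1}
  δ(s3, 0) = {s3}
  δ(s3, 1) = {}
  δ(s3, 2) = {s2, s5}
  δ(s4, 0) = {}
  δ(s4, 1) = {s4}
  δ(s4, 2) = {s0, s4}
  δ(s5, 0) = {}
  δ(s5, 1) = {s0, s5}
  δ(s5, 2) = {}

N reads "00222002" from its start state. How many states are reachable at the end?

Start: {s0}
read 0: {s2, s5}
read 0: {s2, s3, s4}
read 2: {s0, s1, s2, s4, s5}
read 2: {s0, s1, s2, s3, s4}
read 2: {s0, s1, s2, s3, s4, s5}
read 0: {s0, s2, s3, s4, s5}
read 0: {s2, s3, s4, s5}
read 2: {s0, s1, s2, s4, s5}
Final reachable set {s0, s1, s2, s4, s5} has 5 states.

5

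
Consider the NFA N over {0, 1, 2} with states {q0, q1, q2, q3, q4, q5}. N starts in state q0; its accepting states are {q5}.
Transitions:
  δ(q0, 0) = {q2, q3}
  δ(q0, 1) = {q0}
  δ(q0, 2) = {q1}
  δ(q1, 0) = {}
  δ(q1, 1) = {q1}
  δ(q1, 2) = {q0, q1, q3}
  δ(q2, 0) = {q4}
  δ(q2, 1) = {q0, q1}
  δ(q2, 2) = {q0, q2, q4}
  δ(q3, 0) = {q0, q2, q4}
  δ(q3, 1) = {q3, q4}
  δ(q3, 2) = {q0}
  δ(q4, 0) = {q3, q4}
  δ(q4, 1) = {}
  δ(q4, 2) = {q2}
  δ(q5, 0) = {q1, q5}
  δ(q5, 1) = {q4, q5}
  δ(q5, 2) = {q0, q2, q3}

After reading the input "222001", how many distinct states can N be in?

Start: {q0}
read 2: {q1}
read 2: {q0, q1, q3}
read 2: {q0, q1, q3}
read 0: {q0, q2, q3, q4}
read 0: {q0, q2, q3, q4}
read 1: {q0, q1, q3, q4}
Final reachable set {q0, q1, q3, q4} has 4 states.

4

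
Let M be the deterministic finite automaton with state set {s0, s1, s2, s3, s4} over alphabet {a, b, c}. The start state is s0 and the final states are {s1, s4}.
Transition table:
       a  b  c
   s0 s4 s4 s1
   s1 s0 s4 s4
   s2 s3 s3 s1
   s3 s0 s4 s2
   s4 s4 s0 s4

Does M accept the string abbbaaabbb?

s0 --a--> s4
s4 --b--> s0
s0 --b--> s4
s4 --b--> s0
s0 --a--> s4
s4 --a--> s4
s4 --a--> s4
s4 --b--> s0
s0 --b--> s4
s4 --b--> s0
End in state s0, which is not an accepting state.

rejected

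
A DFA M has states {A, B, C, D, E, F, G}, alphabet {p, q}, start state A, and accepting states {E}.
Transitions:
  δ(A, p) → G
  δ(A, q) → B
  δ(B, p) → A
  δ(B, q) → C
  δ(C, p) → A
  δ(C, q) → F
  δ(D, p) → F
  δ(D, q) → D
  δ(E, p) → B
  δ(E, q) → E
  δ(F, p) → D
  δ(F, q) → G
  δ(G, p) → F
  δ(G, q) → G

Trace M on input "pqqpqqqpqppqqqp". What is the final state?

F

A --p--> G
G --q--> G
G --q--> G
G --p--> F
F --q--> G
G --q--> G
G --q--> G
G --p--> F
F --q--> G
G --p--> F
F --p--> D
D --q--> D
D --q--> D
D --q--> D
D --p--> F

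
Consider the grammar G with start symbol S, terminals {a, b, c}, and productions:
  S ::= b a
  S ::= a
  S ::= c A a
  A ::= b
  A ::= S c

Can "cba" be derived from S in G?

S ⇒ cAa ⇒ cba

yes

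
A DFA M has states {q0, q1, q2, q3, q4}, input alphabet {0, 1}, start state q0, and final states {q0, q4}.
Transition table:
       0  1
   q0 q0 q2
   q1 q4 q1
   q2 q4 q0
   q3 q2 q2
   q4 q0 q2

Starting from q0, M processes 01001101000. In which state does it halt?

q0

q0 --0--> q0
q0 --1--> q2
q2 --0--> q4
q4 --0--> q0
q0 --1--> q2
q2 --1--> q0
q0 --0--> q0
q0 --1--> q2
q2 --0--> q4
q4 --0--> q0
q0 --0--> q0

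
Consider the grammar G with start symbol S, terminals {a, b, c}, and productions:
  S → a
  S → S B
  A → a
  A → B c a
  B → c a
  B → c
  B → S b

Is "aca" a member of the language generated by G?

yes

S ⇒ SB ⇒ aB ⇒ aca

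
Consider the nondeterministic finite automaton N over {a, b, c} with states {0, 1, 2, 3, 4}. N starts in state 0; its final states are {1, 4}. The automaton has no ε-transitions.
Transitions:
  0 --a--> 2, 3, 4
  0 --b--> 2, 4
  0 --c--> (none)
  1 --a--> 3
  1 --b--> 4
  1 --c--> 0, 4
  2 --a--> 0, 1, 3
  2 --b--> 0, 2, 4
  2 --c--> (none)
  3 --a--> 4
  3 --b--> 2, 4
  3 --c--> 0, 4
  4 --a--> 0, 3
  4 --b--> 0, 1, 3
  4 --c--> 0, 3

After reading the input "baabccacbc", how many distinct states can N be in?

3

Start: {0}
read b: {2, 4}
read a: {0, 1, 3}
read a: {2, 3, 4}
read b: {0, 1, 2, 3, 4}
read c: {0, 3, 4}
read c: {0, 3, 4}
read a: {0, 2, 3, 4}
read c: {0, 3, 4}
read b: {0, 1, 2, 3, 4}
read c: {0, 3, 4}
Final reachable set {0, 3, 4} has 3 states.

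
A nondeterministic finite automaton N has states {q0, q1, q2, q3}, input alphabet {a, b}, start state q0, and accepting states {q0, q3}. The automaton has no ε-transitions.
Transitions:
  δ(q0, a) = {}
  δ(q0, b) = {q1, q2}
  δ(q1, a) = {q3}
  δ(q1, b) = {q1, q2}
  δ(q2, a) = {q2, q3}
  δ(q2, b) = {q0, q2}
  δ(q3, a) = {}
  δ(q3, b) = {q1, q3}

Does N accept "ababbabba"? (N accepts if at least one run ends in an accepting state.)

Start: {q0}
read a: {}
The reachable set is empty and stays empty for the remaining 8 symbols.
Reachable ∩ accepting = {} — empty.

rejected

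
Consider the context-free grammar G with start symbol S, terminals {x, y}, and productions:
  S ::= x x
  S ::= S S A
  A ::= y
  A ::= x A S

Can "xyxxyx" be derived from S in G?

no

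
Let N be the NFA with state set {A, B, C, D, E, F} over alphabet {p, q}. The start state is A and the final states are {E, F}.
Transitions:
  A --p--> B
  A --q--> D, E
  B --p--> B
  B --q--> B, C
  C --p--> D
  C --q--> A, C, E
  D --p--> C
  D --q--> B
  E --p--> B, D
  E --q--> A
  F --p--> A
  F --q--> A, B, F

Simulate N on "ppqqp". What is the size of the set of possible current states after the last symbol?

2

Start: {A}
read p: {B}
read p: {B}
read q: {B, C}
read q: {A, B, C, E}
read p: {B, D}
Final reachable set {B, D} has 2 states.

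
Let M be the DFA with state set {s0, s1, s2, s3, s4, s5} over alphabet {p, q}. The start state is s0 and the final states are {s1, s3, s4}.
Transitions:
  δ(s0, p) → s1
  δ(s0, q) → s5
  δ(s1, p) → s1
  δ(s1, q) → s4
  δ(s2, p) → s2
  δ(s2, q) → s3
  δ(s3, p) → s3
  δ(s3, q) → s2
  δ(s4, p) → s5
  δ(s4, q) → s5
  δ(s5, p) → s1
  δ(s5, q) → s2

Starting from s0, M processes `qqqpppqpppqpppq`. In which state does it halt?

s2

s0 --q--> s5
s5 --q--> s2
s2 --q--> s3
s3 --p--> s3
s3 --p--> s3
s3 --p--> s3
s3 --q--> s2
s2 --p--> s2
s2 --p--> s2
s2 --p--> s2
s2 --q--> s3
s3 --p--> s3
s3 --p--> s3
s3 --p--> s3
s3 --q--> s2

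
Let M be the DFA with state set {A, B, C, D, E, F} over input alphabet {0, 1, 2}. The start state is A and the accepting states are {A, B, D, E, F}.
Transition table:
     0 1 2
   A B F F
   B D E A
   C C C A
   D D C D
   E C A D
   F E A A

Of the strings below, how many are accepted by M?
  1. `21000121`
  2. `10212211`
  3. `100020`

3

`21000121`: accepted
`10212211`: accepted
`100020`: accepted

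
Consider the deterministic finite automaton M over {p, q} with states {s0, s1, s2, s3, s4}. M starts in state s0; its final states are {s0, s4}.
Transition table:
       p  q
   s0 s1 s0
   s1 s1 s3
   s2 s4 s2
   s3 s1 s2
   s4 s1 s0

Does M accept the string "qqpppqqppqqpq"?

s0 --q--> s0
s0 --q--> s0
s0 --p--> s1
s1 --p--> s1
s1 --p--> s1
s1 --q--> s3
s3 --q--> s2
s2 --p--> s4
s4 --p--> s1
s1 --q--> s3
s3 --q--> s2
s2 --p--> s4
s4 --q--> s0
End in state s0, which is an accepting state.

accepted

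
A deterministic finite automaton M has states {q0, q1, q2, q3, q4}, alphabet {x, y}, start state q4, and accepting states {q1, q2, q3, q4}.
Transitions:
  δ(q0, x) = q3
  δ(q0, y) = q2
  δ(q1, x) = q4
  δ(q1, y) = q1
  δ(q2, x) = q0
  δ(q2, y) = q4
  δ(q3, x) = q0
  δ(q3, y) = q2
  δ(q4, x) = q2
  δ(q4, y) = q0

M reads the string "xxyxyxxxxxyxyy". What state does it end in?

q4 --x--> q2
q2 --x--> q0
q0 --y--> q2
q2 --x--> q0
q0 --y--> q2
q2 --x--> q0
q0 --x--> q3
q3 --x--> q0
q0 --x--> q3
q3 --x--> q0
q0 --y--> q2
q2 --x--> q0
q0 --y--> q2
q2 --y--> q4

q4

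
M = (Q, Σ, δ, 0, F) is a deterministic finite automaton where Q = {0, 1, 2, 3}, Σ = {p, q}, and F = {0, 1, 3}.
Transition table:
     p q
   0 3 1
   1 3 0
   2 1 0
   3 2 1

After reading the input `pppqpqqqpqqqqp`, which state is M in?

0 --p--> 3
3 --p--> 2
2 --p--> 1
1 --q--> 0
0 --p--> 3
3 --q--> 1
1 --q--> 0
0 --q--> 1
1 --p--> 3
3 --q--> 1
1 --q--> 0
0 --q--> 1
1 --q--> 0
0 --p--> 3

3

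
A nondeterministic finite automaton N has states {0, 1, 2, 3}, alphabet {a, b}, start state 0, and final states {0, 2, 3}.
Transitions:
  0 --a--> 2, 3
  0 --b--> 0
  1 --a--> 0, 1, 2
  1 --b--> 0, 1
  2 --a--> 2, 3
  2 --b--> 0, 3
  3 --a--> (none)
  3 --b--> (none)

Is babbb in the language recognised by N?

accepted

Start: {0}
read b: {0}
read a: {2, 3}
read b: {0, 3}
read b: {0}
read b: {0}
Reachable ∩ accepting = {0} — nonempty.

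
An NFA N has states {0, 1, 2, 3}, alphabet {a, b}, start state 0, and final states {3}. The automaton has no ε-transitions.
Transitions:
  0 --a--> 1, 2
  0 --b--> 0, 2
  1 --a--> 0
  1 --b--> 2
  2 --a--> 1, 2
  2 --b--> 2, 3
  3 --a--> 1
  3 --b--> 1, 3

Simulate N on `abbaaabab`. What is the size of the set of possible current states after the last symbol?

Start: {0}
read a: {1, 2}
read b: {2, 3}
read b: {1, 2, 3}
read a: {0, 1, 2}
read a: {0, 1, 2}
read a: {0, 1, 2}
read b: {0, 2, 3}
read a: {1, 2}
read b: {2, 3}
Final reachable set {2, 3} has 2 states.

2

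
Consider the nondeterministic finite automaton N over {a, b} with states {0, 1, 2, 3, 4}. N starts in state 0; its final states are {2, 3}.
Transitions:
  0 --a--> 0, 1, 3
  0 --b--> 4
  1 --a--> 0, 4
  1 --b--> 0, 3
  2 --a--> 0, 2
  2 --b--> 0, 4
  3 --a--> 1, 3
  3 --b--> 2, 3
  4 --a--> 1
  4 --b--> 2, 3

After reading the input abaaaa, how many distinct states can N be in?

Start: {0}
read a: {0, 1, 3}
read b: {0, 2, 3, 4}
read a: {0, 1, 2, 3}
read a: {0, 1, 2, 3, 4}
read a: {0, 1, 2, 3, 4}
read a: {0, 1, 2, 3, 4}
Final reachable set {0, 1, 2, 3, 4} has 5 states.

5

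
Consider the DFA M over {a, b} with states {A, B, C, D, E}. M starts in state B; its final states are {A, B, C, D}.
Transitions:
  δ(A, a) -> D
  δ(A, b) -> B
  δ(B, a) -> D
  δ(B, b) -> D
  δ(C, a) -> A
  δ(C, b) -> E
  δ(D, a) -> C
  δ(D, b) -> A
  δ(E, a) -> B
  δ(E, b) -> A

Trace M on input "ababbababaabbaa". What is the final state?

C

B --a--> D
D --b--> A
A --a--> D
D --b--> A
A --b--> B
B --a--> D
D --b--> A
A --a--> D
D --b--> A
A --a--> D
D --a--> C
C --b--> E
E --b--> A
A --a--> D
D --a--> C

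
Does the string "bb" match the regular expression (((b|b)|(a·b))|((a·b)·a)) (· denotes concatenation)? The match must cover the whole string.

Neither ((b|b)|(a·b)) nor ((a·b)·a) matches bb.

no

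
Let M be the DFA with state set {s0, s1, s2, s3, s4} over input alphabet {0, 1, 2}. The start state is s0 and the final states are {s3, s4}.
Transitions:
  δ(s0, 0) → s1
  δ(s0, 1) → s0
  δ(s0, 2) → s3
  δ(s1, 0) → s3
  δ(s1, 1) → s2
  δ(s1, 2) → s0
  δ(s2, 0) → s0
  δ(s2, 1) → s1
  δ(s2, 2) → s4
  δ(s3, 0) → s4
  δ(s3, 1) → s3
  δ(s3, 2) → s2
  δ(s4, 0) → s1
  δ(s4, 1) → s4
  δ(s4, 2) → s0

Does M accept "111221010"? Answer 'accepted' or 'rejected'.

accepted

s0 --1--> s0
s0 --1--> s0
s0 --1--> s0
s0 --2--> s3
s3 --2--> s2
s2 --1--> s1
s1 --0--> s3
s3 --1--> s3
s3 --0--> s4
End in state s4, which is an accepting state.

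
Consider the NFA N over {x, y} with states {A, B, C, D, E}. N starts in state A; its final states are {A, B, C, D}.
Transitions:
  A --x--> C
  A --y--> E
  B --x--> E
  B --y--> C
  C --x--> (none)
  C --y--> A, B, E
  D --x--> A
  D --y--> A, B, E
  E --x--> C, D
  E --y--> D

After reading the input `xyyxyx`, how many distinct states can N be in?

Start: {A}
read x: {C}
read y: {A, B, E}
read y: {C, D, E}
read x: {A, C, D}
read y: {A, B, E}
read x: {C, D, E}
Final reachable set {C, D, E} has 3 states.

3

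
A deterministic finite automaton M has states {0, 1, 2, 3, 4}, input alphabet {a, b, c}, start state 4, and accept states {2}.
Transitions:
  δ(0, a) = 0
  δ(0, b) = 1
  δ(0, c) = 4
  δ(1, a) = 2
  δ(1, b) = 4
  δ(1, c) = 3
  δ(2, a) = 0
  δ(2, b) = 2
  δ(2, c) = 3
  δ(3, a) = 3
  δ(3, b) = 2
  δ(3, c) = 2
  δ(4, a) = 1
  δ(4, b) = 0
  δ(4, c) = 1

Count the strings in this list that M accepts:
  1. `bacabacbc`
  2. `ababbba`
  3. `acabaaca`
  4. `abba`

1

`bacabacbc`: rejected
`ababbba`: accepted
`acabaaca`: rejected
`abba`: rejected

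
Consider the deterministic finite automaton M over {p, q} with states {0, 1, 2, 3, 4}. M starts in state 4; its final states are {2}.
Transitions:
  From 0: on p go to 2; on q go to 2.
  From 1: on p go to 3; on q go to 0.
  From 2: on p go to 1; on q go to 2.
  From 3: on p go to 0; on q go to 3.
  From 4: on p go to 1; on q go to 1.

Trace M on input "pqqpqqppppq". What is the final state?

2

4 --p--> 1
1 --q--> 0
0 --q--> 2
2 --p--> 1
1 --q--> 0
0 --q--> 2
2 --p--> 1
1 --p--> 3
3 --p--> 0
0 --p--> 2
2 --q--> 2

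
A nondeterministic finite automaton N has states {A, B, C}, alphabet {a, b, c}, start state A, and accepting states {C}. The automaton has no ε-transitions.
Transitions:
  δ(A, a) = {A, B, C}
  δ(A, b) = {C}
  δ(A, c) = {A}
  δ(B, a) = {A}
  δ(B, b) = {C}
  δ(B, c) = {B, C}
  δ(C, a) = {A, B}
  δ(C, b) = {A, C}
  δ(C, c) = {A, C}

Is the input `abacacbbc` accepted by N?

accepted

Start: {A}
read a: {A, B, C}
read b: {A, C}
read a: {A, B, C}
read c: {A, B, C}
read a: {A, B, C}
read c: {A, B, C}
read b: {A, C}
read b: {A, C}
read c: {A, C}
Reachable ∩ accepting = {C} — nonempty.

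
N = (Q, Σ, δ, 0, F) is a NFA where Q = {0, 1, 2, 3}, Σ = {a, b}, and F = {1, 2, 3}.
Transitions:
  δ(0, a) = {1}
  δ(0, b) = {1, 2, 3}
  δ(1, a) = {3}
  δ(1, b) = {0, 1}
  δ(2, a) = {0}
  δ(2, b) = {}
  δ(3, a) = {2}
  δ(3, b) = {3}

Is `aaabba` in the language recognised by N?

Start: {0}
read a: {1}
read a: {3}
read a: {2}
read b: {}
The reachable set is empty and stays empty for the remaining 2 symbols.
Reachable ∩ accepting = {} — empty.

rejected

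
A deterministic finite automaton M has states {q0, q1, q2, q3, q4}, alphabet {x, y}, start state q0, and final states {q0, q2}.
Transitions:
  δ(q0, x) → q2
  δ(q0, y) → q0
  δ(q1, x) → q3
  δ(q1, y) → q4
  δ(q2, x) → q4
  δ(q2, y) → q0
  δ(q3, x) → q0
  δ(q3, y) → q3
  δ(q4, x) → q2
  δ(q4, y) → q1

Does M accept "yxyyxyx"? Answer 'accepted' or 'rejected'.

q0 --y--> q0
q0 --x--> q2
q2 --y--> q0
q0 --y--> q0
q0 --x--> q2
q2 --y--> q0
q0 --x--> q2
End in state q2, which is an accepting state.

accepted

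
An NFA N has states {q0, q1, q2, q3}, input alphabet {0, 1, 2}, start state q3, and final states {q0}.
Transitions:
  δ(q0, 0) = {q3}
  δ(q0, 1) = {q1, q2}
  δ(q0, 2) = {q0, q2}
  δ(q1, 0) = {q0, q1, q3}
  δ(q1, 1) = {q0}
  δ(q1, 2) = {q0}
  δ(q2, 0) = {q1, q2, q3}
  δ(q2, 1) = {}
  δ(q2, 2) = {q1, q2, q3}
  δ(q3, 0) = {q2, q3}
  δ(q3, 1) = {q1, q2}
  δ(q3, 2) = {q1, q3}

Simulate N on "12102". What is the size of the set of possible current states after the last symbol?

Start: {q3}
read 1: {q1, q2}
read 2: {q0, q1, q2, q3}
read 1: {q0, q1, q2}
read 0: {q0, q1, q2, q3}
read 2: {q0, q1, q2, q3}
Final reachable set {q0, q1, q2, q3} has 4 states.

4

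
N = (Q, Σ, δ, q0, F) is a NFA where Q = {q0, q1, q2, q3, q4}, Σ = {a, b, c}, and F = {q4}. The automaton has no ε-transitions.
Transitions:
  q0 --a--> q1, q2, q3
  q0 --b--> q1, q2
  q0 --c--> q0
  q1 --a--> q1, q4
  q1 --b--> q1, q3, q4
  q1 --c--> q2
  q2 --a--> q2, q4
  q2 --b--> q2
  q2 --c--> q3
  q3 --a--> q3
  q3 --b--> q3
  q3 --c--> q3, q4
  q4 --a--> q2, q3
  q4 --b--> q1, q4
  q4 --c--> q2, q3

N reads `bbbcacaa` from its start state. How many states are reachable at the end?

Start: {q0}
read b: {q1, q2}
read b: {q1, q2, q3, q4}
read b: {q1, q2, q3, q4}
read c: {q2, q3, q4}
read a: {q2, q3, q4}
read c: {q2, q3, q4}
read a: {q2, q3, q4}
read a: {q2, q3, q4}
Final reachable set {q2, q3, q4} has 3 states.

3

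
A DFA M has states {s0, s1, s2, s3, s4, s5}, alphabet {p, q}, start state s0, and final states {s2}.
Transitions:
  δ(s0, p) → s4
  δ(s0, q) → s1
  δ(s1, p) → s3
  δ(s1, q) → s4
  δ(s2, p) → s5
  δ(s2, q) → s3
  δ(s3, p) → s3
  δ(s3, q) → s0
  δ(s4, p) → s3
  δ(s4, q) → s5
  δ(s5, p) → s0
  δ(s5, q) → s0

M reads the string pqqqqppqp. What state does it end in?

s4

s0 --p--> s4
s4 --q--> s5
s5 --q--> s0
s0 --q--> s1
s1 --q--> s4
s4 --p--> s3
s3 --p--> s3
s3 --q--> s0
s0 --p--> s4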